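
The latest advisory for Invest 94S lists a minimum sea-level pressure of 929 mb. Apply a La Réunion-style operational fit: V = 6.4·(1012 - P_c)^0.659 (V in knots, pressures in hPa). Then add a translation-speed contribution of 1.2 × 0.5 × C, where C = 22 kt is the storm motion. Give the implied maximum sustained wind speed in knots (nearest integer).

131 kt

ΔP = 1012 − 929 = 83 mb.
83^0.659 ≈ 18.394.
V ≈ 6.4 × 18.394 ≈ 117.7 kt.
Translation term: 1.2 × 0.5 × 22 = 13.2 kt.
Corrected V ≈ 130.9 kt → 131 kt.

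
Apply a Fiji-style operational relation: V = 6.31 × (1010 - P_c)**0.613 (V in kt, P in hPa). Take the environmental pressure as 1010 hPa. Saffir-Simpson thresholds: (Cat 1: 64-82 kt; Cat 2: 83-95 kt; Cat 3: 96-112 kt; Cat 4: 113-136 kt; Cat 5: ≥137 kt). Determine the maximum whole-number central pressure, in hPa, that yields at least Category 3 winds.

925 hPa

Category 3 begins at V = 96 kt.
Required ΔP = (96/6.31)^(1/0.613) = 15.214^1.631 ≈ 84.84 hPa.
P_c ≤ 1010 − 84.84 = 925.16, so the highest integer P_c is 925 hPa.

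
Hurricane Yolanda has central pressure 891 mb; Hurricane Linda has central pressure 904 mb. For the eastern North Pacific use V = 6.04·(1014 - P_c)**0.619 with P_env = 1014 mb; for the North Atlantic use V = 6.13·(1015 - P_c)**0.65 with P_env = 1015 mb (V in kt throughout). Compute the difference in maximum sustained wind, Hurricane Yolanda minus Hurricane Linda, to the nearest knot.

-12 kt

Hurricane Yolanda: ΔP = 123; V ≈ 6.04 × 123^0.619 ≈ 118.76 kt.
Hurricane Linda: ΔP = 111; V ≈ 6.13 × 111^0.65 ≈ 130.89 kt.
Difference ≈ 118.76 − 130.89 = -12.13 → -12 kt.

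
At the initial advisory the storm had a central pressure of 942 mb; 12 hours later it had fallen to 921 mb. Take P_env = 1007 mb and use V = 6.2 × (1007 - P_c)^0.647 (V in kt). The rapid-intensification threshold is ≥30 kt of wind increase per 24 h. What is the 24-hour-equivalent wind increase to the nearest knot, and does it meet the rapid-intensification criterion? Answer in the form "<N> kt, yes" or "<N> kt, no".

37 kt, yes

V₁: ΔP = 65, V ≈ 6.2 × 65^0.647 ≈ 92.33 kt.
V₂: ΔP = 86, V ≈ 6.2 × 86^0.647 ≈ 110.67 kt.
ΔV over 12 h = 18.34 kt → 24 h equivalent = 18.34 × 24/12 ≈ 36.68 kt.
37 kt ≥ 30 kt ⇒ rapid intensification.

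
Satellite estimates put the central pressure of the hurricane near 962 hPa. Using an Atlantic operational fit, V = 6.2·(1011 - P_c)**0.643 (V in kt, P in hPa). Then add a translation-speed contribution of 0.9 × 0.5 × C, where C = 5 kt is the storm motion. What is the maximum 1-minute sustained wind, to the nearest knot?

78 kt

ΔP = 1011 − 962 = 49 hPa.
49^0.643 ≈ 12.212.
V ≈ 6.2 × 12.212 ≈ 75.7 kt.
Translation term: 0.9 × 0.5 × 5 = 2.25 kt.
Corrected V ≈ 77.95 kt → 78 kt.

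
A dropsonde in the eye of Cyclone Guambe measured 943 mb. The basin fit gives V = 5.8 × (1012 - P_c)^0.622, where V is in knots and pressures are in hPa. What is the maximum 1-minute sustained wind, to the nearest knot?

81 kt

ΔP = 1012 − 943 = 69 mb.
69^0.622 ≈ 13.924.
V ≈ 5.8 × 13.924 ≈ 80.8 kt.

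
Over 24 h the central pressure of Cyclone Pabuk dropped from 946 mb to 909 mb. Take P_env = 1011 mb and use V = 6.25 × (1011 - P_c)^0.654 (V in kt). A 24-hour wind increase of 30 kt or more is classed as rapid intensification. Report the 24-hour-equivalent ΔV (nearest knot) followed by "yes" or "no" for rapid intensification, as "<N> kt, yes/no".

V₁: ΔP = 65, V ≈ 6.25 × 65^0.654 ≈ 95.84 kt.
V₂: ΔP = 102, V ≈ 6.25 × 102^0.654 ≈ 128.68 kt.
ΔV over 24 h = 32.84 kt → 24 h equivalent = 32.84 × 24/24 ≈ 32.84 kt.
33 kt ≥ 30 kt ⇒ rapid intensification.

33 kt, yes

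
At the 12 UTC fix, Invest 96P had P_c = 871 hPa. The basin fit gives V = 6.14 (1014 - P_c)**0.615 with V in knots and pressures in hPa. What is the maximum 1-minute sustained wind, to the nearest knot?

130 kt

ΔP = 1014 − 871 = 143 hPa.
143^0.615 ≈ 21.161.
V ≈ 6.14 × 21.161 ≈ 129.9 kt.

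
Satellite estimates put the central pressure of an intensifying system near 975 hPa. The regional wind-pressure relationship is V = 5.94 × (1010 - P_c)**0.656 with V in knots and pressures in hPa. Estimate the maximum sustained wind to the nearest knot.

ΔP = 1010 − 975 = 35 hPa.
35^0.656 ≈ 10.302.
V ≈ 5.94 × 10.302 ≈ 61.2 kt.

61 kt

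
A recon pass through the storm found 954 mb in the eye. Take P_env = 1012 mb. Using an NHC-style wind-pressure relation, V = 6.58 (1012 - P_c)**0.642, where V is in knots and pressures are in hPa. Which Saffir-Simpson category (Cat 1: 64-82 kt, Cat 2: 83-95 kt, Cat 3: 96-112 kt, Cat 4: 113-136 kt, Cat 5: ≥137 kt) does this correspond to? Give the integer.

ΔP = 1012 − 954 = 58 mb.
V ≈ 6.58 × 58^0.642 = 6.58 × 13.56 ≈ 89 kt.
89 kt falls in the Category 2 band.

2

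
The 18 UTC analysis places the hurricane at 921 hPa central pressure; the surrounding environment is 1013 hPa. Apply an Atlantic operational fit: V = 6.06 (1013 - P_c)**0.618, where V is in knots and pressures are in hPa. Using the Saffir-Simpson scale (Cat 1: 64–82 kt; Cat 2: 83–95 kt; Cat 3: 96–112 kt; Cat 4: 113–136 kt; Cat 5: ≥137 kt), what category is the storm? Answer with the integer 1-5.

ΔP = 1013 − 921 = 92 hPa.
V ≈ 6.06 × 92^0.618 = 6.06 × 16.35 ≈ 99 kt.
99 kt falls in the Category 3 band.

3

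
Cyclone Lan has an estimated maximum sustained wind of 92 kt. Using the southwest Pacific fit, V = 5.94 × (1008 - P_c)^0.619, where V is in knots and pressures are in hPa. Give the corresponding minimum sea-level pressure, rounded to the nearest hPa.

924 hPa

ΔP = (V / 5.94)^(1/0.619) = (92/5.94)^1.616.
92/5.94 = 15.488; 15.488^1.616 ≈ 83.65 hPa.
P_c = 1008 − 83.65 = 924.35 ≈ 924 hPa.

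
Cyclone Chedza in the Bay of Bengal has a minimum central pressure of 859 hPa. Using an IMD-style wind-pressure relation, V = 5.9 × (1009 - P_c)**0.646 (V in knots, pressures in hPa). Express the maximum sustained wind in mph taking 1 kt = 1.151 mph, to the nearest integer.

173 mph

ΔP = 1009 − 859 = 150 hPa.
V ≈ 5.9 × 150^0.646 = 5.9 × 25.454 ≈ 150.178 kt.
150.178 × 1.151 ≈ 172.86 mph → 173 mph.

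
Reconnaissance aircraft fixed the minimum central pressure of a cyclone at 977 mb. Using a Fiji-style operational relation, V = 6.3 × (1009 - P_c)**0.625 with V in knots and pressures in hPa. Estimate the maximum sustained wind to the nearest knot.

55 kt

ΔP = 1009 − 977 = 32 mb.
32^0.625 ≈ 8.724.
V ≈ 6.3 × 8.724 ≈ 55.0 kt.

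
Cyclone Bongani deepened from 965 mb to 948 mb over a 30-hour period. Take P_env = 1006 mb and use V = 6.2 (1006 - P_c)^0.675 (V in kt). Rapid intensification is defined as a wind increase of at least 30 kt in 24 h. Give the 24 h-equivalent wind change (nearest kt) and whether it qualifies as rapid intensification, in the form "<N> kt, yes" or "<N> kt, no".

V₁: ΔP = 41, V ≈ 6.2 × 41^0.675 ≈ 76.04 kt.
V₂: ΔP = 58, V ≈ 6.2 × 58^0.675 ≈ 96.10 kt.
ΔV over 30 h = 20.06 kt → 24 h equivalent = 20.06 × 24/30 ≈ 16.05 kt.
16 kt < 30 kt ⇒ not rapid intensification.

16 kt, no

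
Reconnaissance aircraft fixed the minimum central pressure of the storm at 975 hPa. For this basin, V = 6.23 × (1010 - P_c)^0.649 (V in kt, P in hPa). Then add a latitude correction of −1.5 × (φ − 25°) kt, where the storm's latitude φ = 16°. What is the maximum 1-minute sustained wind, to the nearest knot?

ΔP = 1010 − 975 = 35 hPa.
35^0.649 ≈ 10.048.
V ≈ 6.23 × 10.048 ≈ 62.6 kt.
Latitude correction: −1.5 × (16 − 25) = 13.5 kt.
Corrected V ≈ 76.1 kt → 76 kt.

76 kt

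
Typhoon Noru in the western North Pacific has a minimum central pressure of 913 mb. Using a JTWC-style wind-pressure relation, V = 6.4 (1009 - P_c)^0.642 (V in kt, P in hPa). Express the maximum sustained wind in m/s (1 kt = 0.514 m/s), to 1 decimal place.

61.6 m/s

ΔP = 1009 − 913 = 96 mb.
V ≈ 6.4 × 96^0.642 = 6.4 × 18.733 ≈ 119.894 kt.
119.894 × 0.514 ≈ 61.63 m/s → 61.6 m/s.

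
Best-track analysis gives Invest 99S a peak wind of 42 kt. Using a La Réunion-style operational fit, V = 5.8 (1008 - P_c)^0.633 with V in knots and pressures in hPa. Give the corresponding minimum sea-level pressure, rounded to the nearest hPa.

985 hPa

ΔP = (V / 5.8)^(1/0.633) = (42/5.8)^1.580.
42/5.8 = 7.241; 7.241^1.580 ≈ 22.82 hPa.
P_c = 1008 − 22.82 = 985.18 ≈ 985 hPa.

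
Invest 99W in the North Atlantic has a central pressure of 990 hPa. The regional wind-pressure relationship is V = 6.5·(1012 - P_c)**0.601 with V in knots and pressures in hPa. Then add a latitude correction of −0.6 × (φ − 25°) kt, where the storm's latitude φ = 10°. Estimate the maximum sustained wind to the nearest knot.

51 kt

ΔP = 1012 − 990 = 22 hPa.
22^0.601 ≈ 6.409.
V ≈ 6.5 × 6.409 ≈ 41.7 kt.
Latitude correction: −0.6 × (10 − 25) = 9 kt.
Corrected V ≈ 50.7 kt → 51 kt.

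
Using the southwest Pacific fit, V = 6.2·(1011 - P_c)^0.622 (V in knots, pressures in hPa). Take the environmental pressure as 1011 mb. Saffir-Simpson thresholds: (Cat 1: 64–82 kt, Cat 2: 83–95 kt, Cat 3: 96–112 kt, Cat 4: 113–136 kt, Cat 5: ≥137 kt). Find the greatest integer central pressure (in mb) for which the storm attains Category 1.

Category 1 begins at V = 64 kt.
Required ΔP = (64/6.2)^(1/0.622) = 10.323^1.608 ≈ 42.65 mb.
P_c ≤ 1011 − 42.65 = 968.35, so the highest integer P_c is 968 mb.

968 mb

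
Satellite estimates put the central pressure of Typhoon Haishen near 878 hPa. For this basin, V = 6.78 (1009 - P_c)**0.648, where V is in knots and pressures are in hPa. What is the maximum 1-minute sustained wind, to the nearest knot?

ΔP = 1009 − 878 = 131 hPa.
131^0.648 ≈ 23.550.
V ≈ 6.78 × 23.550 ≈ 159.7 kt.

160 kt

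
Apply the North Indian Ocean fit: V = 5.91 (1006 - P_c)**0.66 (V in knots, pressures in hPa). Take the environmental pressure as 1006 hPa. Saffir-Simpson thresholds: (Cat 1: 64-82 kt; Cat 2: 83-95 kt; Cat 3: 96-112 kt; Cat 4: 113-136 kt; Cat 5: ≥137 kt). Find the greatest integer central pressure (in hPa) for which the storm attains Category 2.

Category 2 begins at V = 83 kt.
Required ΔP = (83/5.91)^(1/0.66) = 14.044^1.515 ≈ 54.78 hPa.
P_c ≤ 1006 − 54.78 = 951.22, so the highest integer P_c is 951 hPa.

951 hPa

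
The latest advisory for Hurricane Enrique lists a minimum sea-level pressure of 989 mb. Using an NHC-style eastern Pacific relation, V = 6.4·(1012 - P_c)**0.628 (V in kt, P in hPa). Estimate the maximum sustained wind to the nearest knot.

46 kt

ΔP = 1012 − 989 = 23 mb.
23^0.628 ≈ 7.164.
V ≈ 6.4 × 7.164 ≈ 45.9 kt.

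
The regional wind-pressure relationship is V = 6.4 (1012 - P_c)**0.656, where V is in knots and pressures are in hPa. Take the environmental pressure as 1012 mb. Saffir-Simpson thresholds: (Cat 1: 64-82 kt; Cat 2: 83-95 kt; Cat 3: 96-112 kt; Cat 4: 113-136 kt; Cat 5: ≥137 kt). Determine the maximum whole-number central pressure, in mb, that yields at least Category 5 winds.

Category 5 begins at V = 137 kt.
Required ΔP = (137/6.4)^(1/0.656) = 21.406^1.524 ≈ 106.72 mb.
P_c ≤ 1012 − 106.72 = 905.28, so the highest integer P_c is 905 mb.

905 mb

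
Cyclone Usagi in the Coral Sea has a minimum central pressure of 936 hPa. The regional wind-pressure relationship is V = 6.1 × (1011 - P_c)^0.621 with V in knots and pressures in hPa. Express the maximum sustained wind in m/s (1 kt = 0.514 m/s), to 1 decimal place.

ΔP = 1011 − 936 = 75 hPa.
V ≈ 6.1 × 75^0.621 = 6.1 × 14.602 ≈ 89.072 kt.
89.072 × 0.514 ≈ 45.78 m/s → 45.8 m/s.

45.8 m/s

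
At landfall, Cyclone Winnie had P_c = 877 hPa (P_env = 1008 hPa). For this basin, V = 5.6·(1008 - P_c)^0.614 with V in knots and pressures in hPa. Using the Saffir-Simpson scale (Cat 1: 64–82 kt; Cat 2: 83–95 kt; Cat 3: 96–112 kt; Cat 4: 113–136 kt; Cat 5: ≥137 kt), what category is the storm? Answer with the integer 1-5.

3

ΔP = 1008 − 877 = 131 hPa.
V ≈ 5.6 × 131^0.614 = 5.6 × 19.95 ≈ 112 kt.
112 kt falls in the Category 3 band.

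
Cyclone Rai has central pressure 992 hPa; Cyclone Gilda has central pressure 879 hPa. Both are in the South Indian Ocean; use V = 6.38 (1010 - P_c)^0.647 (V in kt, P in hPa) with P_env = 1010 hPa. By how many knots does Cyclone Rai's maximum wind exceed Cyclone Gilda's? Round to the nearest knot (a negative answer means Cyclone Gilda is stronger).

-108 kt

Cyclone Rai: ΔP = 18; V ≈ 6.38 × 18^0.647 ≈ 41.40 kt.
Cyclone Gilda: ΔP = 131; V ≈ 6.38 × 131^0.647 ≈ 149.52 kt.
Difference ≈ 41.40 − 149.52 = -108.12 → -108 kt.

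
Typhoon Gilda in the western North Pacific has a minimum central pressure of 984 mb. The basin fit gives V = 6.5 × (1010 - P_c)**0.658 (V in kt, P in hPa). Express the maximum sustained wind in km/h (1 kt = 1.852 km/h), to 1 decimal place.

ΔP = 1010 − 984 = 26 mb.
V ≈ 6.5 × 26^0.658 = 6.5 × 8.532 ≈ 55.458 kt.
55.458 × 1.852 ≈ 102.71 km/h → 102.7 km/h.

102.7 km/h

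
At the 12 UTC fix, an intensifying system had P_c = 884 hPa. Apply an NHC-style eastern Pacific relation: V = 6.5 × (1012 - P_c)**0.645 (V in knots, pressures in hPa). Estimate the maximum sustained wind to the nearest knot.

ΔP = 1012 − 884 = 128 hPa.
128^0.645 ≈ 22.864.
V ≈ 6.5 × 22.864 ≈ 148.6 kt.

149 kt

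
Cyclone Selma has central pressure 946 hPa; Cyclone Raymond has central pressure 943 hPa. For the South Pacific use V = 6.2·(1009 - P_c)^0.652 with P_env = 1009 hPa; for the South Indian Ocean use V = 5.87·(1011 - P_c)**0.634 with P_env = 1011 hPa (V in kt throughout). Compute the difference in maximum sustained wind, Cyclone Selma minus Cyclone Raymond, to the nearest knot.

7 kt

Cyclone Selma: ΔP = 63; V ≈ 6.2 × 63^0.652 ≈ 92.38 kt.
Cyclone Raymond: ΔP = 68; V ≈ 5.87 × 68^0.634 ≈ 85.20 kt.
Difference ≈ 92.38 − 85.20 = 7.18 → 7 kt.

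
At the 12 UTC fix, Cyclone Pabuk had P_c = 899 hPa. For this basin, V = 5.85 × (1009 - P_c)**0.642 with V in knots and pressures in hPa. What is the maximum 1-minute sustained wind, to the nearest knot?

120 kt

ΔP = 1009 − 899 = 110 hPa.
110^0.642 ≈ 20.444.
V ≈ 5.85 × 20.444 ≈ 119.6 kt.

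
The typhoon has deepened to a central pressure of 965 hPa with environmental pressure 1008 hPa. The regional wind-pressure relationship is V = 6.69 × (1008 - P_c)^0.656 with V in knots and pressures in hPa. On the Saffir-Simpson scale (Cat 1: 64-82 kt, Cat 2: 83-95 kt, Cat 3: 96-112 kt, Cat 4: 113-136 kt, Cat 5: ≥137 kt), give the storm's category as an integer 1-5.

1

ΔP = 1008 − 965 = 43 hPa.
V ≈ 6.69 × 43^0.656 = 6.69 × 11.79 ≈ 79 kt.
79 kt falls in the Category 1 band.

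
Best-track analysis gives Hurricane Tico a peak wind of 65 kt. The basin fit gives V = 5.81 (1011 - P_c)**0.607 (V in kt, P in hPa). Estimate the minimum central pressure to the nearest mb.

ΔP = (V / 5.81)^(1/0.607) = (65/5.81)^1.647.
65/5.81 = 11.188; 11.188^1.647 ≈ 53.42 mb.
P_c = 1011 − 53.42 = 957.58 ≈ 958 mb.

958 mb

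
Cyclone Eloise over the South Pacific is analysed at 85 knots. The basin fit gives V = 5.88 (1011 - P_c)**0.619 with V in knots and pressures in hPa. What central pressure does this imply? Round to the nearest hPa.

936 hPa

ΔP = (V / 5.88)^(1/0.619) = (85/5.88)^1.616.
85/5.88 = 14.456; 14.456^1.616 ≈ 74.83 hPa.
P_c = 1011 − 74.83 = 936.17 ≈ 936 hPa.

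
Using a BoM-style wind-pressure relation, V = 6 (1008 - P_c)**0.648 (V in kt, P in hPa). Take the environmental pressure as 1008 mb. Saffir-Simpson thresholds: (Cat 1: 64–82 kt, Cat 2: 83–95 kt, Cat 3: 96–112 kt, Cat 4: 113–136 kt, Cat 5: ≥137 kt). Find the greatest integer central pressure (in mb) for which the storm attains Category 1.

Category 1 begins at V = 64 kt.
Required ΔP = (64/6)^(1/0.648) = 10.667^1.543 ≈ 38.59 mb.
P_c ≤ 1008 − 38.59 = 969.41, so the highest integer P_c is 969 mb.

969 mb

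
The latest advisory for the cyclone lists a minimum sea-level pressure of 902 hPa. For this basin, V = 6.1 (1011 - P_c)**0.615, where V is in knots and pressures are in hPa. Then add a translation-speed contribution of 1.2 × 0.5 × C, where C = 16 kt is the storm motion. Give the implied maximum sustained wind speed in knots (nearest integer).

119 kt

ΔP = 1011 − 902 = 109 hPa.
109^0.615 ≈ 17.907.
V ≈ 6.1 × 17.907 ≈ 109.2 kt.
Translation term: 1.2 × 0.5 × 16 = 9.6 kt.
Corrected V ≈ 118.8 kt → 119 kt.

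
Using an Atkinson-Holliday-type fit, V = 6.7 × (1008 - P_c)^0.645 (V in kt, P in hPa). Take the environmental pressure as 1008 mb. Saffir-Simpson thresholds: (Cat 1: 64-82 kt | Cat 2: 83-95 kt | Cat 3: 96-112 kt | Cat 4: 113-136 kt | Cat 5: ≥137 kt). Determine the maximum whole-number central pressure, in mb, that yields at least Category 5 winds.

Category 5 begins at V = 137 kt.
Required ΔP = (137/6.7)^(1/0.645) = 20.448^1.550 ≈ 107.65 mb.
P_c ≤ 1008 − 107.65 = 900.35, so the highest integer P_c is 900 mb.

900 mb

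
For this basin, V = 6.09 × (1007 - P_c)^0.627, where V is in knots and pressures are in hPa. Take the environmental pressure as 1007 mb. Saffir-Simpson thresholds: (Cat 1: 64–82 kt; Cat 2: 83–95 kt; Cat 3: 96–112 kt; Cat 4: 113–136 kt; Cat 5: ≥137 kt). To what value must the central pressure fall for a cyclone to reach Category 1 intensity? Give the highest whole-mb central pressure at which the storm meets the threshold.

964 mb

Category 1 begins at V = 64 kt.
Required ΔP = (64/6.09)^(1/0.627) = 10.509^1.595 ≈ 42.59 mb.
P_c ≤ 1007 − 42.59 = 964.41, so the highest integer P_c is 964 mb.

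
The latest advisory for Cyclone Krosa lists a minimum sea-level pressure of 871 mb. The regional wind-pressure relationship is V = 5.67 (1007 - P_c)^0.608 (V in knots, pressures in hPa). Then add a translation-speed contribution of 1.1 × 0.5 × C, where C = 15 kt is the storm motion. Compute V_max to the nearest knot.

121 kt

ΔP = 1007 − 871 = 136 mb.
136^0.608 ≈ 19.824.
V ≈ 5.67 × 19.824 ≈ 112.4 kt.
Translation term: 1.1 × 0.5 × 15 = 8.25 kt.
Corrected V ≈ 120.65 kt → 121 kt.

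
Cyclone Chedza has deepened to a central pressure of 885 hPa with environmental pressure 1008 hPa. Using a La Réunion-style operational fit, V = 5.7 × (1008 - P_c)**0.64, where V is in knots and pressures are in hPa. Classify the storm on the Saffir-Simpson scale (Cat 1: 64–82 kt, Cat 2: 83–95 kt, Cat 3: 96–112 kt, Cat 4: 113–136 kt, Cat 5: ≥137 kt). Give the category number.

4

ΔP = 1008 − 885 = 123 hPa.
V ≈ 5.7 × 123^0.64 = 5.7 × 21.75 ≈ 124 kt.
124 kt falls in the Category 4 band.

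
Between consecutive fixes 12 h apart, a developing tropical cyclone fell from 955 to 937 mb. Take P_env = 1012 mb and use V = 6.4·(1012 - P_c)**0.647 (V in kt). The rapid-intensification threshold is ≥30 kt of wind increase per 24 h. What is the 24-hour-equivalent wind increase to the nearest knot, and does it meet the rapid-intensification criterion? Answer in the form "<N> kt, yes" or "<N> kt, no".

34 kt, yes

V₁: ΔP = 57, V ≈ 6.4 × 57^0.647 ≈ 87.54 kt.
V₂: ΔP = 75, V ≈ 6.4 × 75^0.647 ≈ 104.55 kt.
ΔV over 12 h = 17.01 kt → 24 h equivalent = 17.01 × 24/12 ≈ 34.02 kt.
34 kt ≥ 30 kt ⇒ rapid intensification.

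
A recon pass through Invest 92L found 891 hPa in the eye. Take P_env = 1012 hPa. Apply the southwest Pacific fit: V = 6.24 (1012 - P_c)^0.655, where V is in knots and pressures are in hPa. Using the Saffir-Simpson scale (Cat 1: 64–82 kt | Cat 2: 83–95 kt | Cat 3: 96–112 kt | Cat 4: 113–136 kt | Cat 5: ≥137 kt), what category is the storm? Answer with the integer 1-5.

ΔP = 1012 − 891 = 121 hPa.
V ≈ 6.24 × 121^0.655 = 6.24 × 23.13 ≈ 144 kt.
144 kt falls in the Category 5 band.

5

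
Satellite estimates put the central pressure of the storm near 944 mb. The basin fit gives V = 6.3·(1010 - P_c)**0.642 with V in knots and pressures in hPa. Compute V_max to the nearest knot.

93 kt

ΔP = 1010 − 944 = 66 mb.
66^0.642 ≈ 14.728.
V ≈ 6.3 × 14.728 ≈ 92.8 kt.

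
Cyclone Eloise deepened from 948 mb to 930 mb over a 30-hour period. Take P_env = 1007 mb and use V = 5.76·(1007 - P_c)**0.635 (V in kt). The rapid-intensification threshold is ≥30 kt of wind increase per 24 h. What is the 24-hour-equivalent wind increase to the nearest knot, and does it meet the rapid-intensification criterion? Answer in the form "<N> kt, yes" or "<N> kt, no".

11 kt, no

V₁: ΔP = 59, V ≈ 5.76 × 59^0.635 ≈ 76.72 kt.
V₂: ΔP = 77, V ≈ 5.76 × 77^0.635 ≈ 90.85 kt.
ΔV over 30 h = 14.13 kt → 24 h equivalent = 14.13 × 24/30 ≈ 11.30 kt.
11 kt < 30 kt ⇒ not rapid intensification.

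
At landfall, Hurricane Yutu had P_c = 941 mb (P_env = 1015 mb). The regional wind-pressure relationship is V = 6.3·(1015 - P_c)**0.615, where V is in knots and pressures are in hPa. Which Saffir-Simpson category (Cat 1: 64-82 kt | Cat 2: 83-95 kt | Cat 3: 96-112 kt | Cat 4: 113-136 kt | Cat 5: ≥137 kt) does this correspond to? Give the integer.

2

ΔP = 1015 − 941 = 74 mb.
V ≈ 6.3 × 74^0.615 = 6.3 × 14.11 ≈ 89 kt.
89 kt falls in the Category 2 band.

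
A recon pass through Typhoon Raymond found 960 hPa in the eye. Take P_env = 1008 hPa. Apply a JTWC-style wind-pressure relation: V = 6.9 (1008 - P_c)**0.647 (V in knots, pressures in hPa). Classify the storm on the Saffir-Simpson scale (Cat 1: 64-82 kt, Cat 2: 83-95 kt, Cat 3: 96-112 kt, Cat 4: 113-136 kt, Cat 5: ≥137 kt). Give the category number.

ΔP = 1008 − 960 = 48 hPa.
V ≈ 6.9 × 48^0.647 = 6.9 × 12.24 ≈ 84 kt.
84 kt falls in the Category 2 band.

2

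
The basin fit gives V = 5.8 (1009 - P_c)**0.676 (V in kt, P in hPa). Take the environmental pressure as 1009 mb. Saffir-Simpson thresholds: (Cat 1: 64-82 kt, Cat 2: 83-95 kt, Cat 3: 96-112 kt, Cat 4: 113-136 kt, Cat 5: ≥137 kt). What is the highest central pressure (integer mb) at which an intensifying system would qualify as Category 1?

Category 1 begins at V = 64 kt.
Required ΔP = (64/5.8)^(1/0.676) = 11.034^1.479 ≈ 34.88 mb.
P_c ≤ 1009 − 34.88 = 974.12, so the highest integer P_c is 974 mb.

974 mb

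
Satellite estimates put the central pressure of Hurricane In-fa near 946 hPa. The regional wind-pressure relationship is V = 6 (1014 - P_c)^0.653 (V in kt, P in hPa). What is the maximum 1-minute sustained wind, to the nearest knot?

ΔP = 1014 − 946 = 68 hPa.
68^0.653 ≈ 15.726.
V ≈ 6 × 15.726 ≈ 94.4 kt.

94 kt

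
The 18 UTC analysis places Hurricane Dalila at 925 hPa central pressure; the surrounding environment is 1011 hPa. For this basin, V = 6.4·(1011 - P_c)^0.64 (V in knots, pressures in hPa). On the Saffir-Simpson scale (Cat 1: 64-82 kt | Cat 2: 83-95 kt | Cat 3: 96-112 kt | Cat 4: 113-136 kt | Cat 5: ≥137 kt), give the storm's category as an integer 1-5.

ΔP = 1011 − 925 = 86 hPa.
V ≈ 6.4 × 86^0.64 = 6.4 × 17.30 ≈ 111 kt.
111 kt falls in the Category 3 band.

3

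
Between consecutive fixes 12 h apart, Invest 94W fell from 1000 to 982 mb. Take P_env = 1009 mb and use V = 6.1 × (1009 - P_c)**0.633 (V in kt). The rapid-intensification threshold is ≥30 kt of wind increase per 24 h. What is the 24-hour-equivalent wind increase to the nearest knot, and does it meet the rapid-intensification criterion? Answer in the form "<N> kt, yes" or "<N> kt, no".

V₁: ΔP = 9, V ≈ 6.1 × 9^0.633 ≈ 24.51 kt.
V₂: ΔP = 27, V ≈ 6.1 × 27^0.633 ≈ 49.13 kt.
ΔV over 12 h = 24.62 kt → 24 h equivalent = 24.62 × 24/12 ≈ 49.24 kt.
49 kt ≥ 30 kt ⇒ rapid intensification.

49 kt, yes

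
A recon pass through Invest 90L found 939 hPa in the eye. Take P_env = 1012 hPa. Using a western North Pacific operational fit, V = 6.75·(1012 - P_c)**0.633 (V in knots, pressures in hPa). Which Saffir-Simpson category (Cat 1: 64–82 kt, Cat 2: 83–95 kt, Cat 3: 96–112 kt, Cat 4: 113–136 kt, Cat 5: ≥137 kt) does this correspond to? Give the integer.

3

ΔP = 1012 − 939 = 73 hPa.
V ≈ 6.75 × 73^0.633 = 6.75 × 15.12 ≈ 102 kt.
102 kt falls in the Category 3 band.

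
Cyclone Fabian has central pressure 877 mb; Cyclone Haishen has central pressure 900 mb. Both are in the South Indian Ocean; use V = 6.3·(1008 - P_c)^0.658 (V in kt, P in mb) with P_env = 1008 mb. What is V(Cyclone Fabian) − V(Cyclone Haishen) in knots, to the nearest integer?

19 kt

Cyclone Fabian: ΔP = 131; V ≈ 6.3 × 131^0.658 ≈ 155.78 kt.
Cyclone Haishen: ΔP = 108; V ≈ 6.3 × 108^0.658 ≈ 137.19 kt.
Difference ≈ 155.78 − 137.19 = 18.59 → 19 kt.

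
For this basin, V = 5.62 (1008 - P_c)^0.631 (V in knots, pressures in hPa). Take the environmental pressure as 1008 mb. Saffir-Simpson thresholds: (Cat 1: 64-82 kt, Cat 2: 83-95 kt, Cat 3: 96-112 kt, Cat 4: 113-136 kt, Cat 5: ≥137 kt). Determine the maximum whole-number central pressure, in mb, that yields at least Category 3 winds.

Category 3 begins at V = 96 kt.
Required ΔP = (96/5.62)^(1/0.631) = 17.082^1.585 ≈ 89.81 mb.
P_c ≤ 1008 − 89.81 = 918.19, so the highest integer P_c is 918 mb.

918 mb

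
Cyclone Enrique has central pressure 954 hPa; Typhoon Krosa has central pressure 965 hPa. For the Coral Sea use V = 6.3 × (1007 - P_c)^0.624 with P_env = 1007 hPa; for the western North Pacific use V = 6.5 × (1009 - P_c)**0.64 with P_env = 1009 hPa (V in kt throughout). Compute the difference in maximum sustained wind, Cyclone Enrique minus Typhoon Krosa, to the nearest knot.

Cyclone Enrique: ΔP = 53; V ≈ 6.3 × 53^0.624 ≈ 75.04 kt.
Typhoon Krosa: ΔP = 44; V ≈ 6.5 × 44^0.64 ≈ 73.24 kt.
Difference ≈ 75.04 − 73.24 = 1.80 → 2 kt.

2 kt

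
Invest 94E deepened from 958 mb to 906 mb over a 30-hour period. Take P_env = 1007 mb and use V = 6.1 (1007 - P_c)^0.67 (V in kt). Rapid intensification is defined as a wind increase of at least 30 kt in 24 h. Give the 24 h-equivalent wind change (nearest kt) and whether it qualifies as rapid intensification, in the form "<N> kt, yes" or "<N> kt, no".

41 kt, yes

V₁: ΔP = 49, V ≈ 6.1 × 49^0.67 ≈ 82.75 kt.
V₂: ΔP = 101, V ≈ 6.1 × 101^0.67 ≈ 134.35 kt.
ΔV over 30 h = 51.60 kt → 24 h equivalent = 51.60 × 24/30 ≈ 41.28 kt.
41 kt ≥ 30 kt ⇒ rapid intensification.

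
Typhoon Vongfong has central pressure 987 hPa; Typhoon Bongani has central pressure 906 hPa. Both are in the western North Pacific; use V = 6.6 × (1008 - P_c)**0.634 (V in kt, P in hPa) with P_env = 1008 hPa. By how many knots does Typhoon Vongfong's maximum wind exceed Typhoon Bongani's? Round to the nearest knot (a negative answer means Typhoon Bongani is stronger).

-78 kt

Typhoon Vongfong: ΔP = 21; V ≈ 6.6 × 21^0.634 ≈ 45.48 kt.
Typhoon Bongani: ΔP = 102; V ≈ 6.6 × 102^0.634 ≈ 123.88 kt.
Difference ≈ 45.48 − 123.88 = -78.40 → -78 kt.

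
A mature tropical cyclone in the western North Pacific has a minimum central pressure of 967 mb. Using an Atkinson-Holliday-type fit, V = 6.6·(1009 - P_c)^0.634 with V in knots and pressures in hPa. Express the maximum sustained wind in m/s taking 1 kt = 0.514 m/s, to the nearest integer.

36 m/s

ΔP = 1009 − 967 = 42 mb.
V ≈ 6.6 × 42^0.634 = 6.6 × 10.694 ≈ 70.580 kt.
70.580 × 0.514 ≈ 36.28 m/s → 36 m/s.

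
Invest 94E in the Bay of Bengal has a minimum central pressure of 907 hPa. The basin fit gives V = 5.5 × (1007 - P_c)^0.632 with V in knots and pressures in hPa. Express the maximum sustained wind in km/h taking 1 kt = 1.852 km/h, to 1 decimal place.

187.1 km/h

ΔP = 1007 − 907 = 100 hPa.
V ≈ 5.5 × 100^0.632 = 5.5 × 18.365 ≈ 101.010 kt.
101.010 × 1.852 ≈ 187.07 km/h → 187.1 km/h.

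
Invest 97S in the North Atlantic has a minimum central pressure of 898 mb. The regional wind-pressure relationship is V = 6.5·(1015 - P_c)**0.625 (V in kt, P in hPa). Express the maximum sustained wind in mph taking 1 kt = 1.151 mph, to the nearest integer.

ΔP = 1015 − 898 = 117 mb.
V ≈ 6.5 × 117^0.625 = 6.5 × 19.616 ≈ 127.506 kt.
127.506 × 1.151 ≈ 146.76 mph → 147 mph.

147 mph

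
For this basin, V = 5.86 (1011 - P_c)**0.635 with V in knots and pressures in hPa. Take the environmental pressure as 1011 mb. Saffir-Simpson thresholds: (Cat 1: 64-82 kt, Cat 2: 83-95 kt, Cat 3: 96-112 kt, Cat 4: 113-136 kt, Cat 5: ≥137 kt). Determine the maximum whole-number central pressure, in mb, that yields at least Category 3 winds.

929 mb

Category 3 begins at V = 96 kt.
Required ΔP = (96/5.86)^(1/0.635) = 16.382^1.575 ≈ 81.73 mb.
P_c ≤ 1011 − 81.73 = 929.27, so the highest integer P_c is 929 mb.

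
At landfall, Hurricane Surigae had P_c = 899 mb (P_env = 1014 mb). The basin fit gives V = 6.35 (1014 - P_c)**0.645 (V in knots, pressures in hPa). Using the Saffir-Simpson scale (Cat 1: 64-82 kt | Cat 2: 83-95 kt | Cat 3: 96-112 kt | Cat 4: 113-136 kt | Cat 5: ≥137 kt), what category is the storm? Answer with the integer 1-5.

ΔP = 1014 − 899 = 115 mb.
V ≈ 6.35 × 115^0.645 = 6.35 × 21.34 ≈ 135 kt.
135 kt falls in the Category 4 band.

4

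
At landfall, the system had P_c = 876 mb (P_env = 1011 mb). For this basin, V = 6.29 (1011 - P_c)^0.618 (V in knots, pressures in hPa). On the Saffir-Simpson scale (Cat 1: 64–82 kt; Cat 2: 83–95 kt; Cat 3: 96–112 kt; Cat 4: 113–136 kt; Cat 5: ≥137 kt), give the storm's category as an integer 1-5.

4

ΔP = 1011 − 876 = 135 mb.
V ≈ 6.29 × 135^0.618 = 6.29 × 20.73 ≈ 130 kt.
130 kt falls in the Category 4 band.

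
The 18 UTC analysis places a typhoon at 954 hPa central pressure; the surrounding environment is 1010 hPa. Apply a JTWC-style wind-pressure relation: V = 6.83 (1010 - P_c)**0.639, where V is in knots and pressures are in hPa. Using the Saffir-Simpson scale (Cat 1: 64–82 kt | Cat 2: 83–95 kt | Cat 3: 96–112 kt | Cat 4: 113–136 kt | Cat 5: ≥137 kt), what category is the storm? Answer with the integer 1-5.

2

ΔP = 1010 − 954 = 56 hPa.
V ≈ 6.83 × 56^0.639 = 6.83 × 13.09 ≈ 89 kt.
89 kt falls in the Category 2 band.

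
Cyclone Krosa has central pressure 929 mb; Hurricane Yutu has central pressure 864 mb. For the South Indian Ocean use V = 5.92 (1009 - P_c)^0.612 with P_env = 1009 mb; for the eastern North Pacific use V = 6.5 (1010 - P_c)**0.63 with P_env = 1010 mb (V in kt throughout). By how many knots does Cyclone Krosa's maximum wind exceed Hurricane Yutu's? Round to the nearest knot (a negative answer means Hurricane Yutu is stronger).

-64 kt

Cyclone Krosa: ΔP = 80; V ≈ 5.92 × 80^0.612 ≈ 86.50 kt.
Hurricane Yutu: ΔP = 146; V ≈ 6.5 × 146^0.63 ≈ 150.13 kt.
Difference ≈ 86.50 − 150.13 = -63.63 → -64 kt.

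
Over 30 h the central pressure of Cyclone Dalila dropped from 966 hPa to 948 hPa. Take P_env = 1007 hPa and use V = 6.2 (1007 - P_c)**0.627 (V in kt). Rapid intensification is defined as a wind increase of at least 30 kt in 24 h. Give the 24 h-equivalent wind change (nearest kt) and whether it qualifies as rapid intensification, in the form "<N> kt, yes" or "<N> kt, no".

13 kt, no

V₁: ΔP = 41, V ≈ 6.2 × 41^0.627 ≈ 63.62 kt.
V₂: ΔP = 59, V ≈ 6.2 × 59^0.627 ≈ 79.93 kt.
ΔV over 30 h = 16.31 kt → 24 h equivalent = 16.31 × 24/30 ≈ 13.05 kt.
13 kt < 30 kt ⇒ not rapid intensification.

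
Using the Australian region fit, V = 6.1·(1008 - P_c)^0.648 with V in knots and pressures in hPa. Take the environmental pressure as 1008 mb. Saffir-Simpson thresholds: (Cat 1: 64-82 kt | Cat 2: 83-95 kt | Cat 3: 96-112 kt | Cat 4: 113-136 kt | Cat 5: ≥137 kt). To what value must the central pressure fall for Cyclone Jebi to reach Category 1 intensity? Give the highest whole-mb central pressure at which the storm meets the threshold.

970 mb

Category 1 begins at V = 64 kt.
Required ΔP = (64/6.1)^(1/0.648) = 10.492^1.543 ≈ 37.62 mb.
P_c ≤ 1008 − 37.62 = 970.38, so the highest integer P_c is 970 mb.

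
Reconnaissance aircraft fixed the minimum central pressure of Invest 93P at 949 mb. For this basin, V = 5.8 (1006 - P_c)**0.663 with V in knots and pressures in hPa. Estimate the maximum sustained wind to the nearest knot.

85 kt

ΔP = 1006 − 949 = 57 mb.
57^0.663 ≈ 14.593.
V ≈ 5.8 × 14.593 ≈ 84.6 kt.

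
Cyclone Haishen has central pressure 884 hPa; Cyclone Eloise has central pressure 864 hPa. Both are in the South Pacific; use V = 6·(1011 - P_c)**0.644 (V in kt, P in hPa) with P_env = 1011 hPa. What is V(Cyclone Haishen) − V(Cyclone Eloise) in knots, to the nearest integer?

Cyclone Haishen: ΔP = 127; V ≈ 6 × 127^0.644 ≈ 135.83 kt.
Cyclone Eloise: ΔP = 147; V ≈ 6 × 147^0.644 ≈ 149.25 kt.
Difference ≈ 135.83 − 149.25 = -13.42 → -13 kt.

-13 kt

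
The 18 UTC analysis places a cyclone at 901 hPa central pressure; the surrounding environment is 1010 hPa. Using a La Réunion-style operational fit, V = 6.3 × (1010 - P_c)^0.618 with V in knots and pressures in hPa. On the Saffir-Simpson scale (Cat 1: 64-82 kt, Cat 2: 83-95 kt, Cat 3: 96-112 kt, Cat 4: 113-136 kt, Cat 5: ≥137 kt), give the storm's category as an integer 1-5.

4

ΔP = 1010 − 901 = 109 hPa.
V ≈ 6.3 × 109^0.618 = 6.3 × 18.16 ≈ 114 kt.
114 kt falls in the Category 4 band.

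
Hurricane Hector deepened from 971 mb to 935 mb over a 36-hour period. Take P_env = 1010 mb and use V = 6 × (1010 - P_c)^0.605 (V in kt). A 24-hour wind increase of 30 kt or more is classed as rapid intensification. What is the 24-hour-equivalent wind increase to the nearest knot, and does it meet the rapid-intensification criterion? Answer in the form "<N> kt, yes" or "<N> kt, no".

18 kt, no

V₁: ΔP = 39, V ≈ 6 × 39^0.605 ≈ 55.05 kt.
V₂: ΔP = 75, V ≈ 6 × 75^0.605 ≈ 81.76 kt.
ΔV over 36 h = 26.71 kt → 24 h equivalent = 26.71 × 24/36 ≈ 17.81 kt.
18 kt < 30 kt ⇒ not rapid intensification.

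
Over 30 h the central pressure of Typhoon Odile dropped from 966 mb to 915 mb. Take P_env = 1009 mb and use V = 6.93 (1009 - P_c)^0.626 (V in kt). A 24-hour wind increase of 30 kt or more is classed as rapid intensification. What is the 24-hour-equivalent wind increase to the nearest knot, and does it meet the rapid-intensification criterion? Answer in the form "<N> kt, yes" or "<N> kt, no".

37 kt, yes

V₁: ΔP = 43, V ≈ 6.93 × 43^0.626 ≈ 72.99 kt.
V₂: ΔP = 94, V ≈ 6.93 × 94^0.626 ≈ 119.10 kt.
ΔV over 30 h = 46.11 kt → 24 h equivalent = 46.11 × 24/30 ≈ 36.89 kt.
37 kt ≥ 30 kt ⇒ rapid intensification.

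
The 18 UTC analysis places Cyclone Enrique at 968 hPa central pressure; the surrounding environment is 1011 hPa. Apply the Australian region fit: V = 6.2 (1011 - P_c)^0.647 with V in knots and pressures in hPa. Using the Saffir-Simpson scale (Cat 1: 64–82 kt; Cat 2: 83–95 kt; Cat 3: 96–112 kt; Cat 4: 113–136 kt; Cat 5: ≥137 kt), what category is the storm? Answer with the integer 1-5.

1

ΔP = 1011 − 968 = 43 hPa.
V ≈ 6.2 × 43^0.647 = 6.2 × 11.40 ≈ 71 kt.
71 kt falls in the Category 1 band.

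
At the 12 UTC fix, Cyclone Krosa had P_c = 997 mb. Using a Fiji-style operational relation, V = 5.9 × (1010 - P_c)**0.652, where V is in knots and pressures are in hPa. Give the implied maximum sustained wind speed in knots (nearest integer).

ΔP = 1010 − 997 = 13 mb.
13^0.652 ≈ 5.325.
V ≈ 5.9 × 5.325 ≈ 31.4 kt.

31 kt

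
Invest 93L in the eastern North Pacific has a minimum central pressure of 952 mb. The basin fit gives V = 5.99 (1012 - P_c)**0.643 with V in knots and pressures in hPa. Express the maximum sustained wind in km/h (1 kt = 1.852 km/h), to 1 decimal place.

154.3 km/h

ΔP = 1012 − 952 = 60 mb.
V ≈ 5.99 × 60^0.643 = 5.99 × 13.911 ≈ 83.326 kt.
83.326 × 1.852 ≈ 154.32 km/h → 154.3 km/h.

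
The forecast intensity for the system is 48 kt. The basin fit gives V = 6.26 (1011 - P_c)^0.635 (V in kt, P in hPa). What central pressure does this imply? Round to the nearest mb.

ΔP = (V / 6.26)^(1/0.635) = (48/6.26)^1.575.
48/6.26 = 7.668; 7.668^1.575 ≈ 24.73 mb.
P_c = 1011 − 24.73 = 986.27 ≈ 986 mb.

986 mb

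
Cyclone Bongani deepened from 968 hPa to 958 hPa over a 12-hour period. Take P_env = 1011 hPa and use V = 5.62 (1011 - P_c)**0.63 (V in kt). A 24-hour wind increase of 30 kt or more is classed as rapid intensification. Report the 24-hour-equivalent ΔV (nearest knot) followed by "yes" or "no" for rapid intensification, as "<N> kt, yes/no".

17 kt, no

V₁: ΔP = 43, V ≈ 5.62 × 43^0.63 ≈ 60.09 kt.
V₂: ΔP = 53, V ≈ 5.62 × 53^0.63 ≈ 68.55 kt.
ΔV over 12 h = 8.46 kt → 24 h equivalent = 8.46 × 24/12 ≈ 16.92 kt.
17 kt < 30 kt ⇒ not rapid intensification.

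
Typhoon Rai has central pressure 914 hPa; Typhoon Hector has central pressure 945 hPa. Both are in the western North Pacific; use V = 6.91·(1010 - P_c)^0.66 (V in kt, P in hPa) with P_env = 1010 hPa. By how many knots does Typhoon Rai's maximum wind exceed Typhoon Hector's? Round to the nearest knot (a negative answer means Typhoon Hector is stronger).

32 kt

Typhoon Rai: ΔP = 96; V ≈ 6.91 × 96^0.66 ≈ 140.53 kt.
Typhoon Hector: ΔP = 65; V ≈ 6.91 × 65^0.66 ≈ 108.64 kt.
Difference ≈ 140.53 − 108.64 = 31.89 → 32 kt.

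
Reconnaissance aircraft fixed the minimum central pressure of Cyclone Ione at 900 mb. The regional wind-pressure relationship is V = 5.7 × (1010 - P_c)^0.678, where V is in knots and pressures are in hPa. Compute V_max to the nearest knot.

ΔP = 1010 − 900 = 110 mb.
110^0.678 ≈ 24.214.
V ≈ 5.7 × 24.214 ≈ 138.0 kt.

138 kt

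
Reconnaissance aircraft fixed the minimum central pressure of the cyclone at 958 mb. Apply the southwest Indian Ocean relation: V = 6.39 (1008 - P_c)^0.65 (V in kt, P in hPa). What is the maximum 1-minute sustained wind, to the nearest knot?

81 kt

ΔP = 1008 − 958 = 50 mb.
50^0.65 ≈ 12.715.
V ≈ 6.39 × 12.715 ≈ 81.3 kt.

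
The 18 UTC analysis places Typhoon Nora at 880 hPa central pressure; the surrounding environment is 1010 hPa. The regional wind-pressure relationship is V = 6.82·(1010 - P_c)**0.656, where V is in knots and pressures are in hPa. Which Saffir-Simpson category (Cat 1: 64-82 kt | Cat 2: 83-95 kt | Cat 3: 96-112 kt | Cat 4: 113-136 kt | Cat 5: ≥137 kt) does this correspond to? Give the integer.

ΔP = 1010 − 880 = 130 hPa.
V ≈ 6.82 × 130^0.656 = 6.82 × 24.36 ≈ 166 kt.
166 kt falls in the Category 5 band.

5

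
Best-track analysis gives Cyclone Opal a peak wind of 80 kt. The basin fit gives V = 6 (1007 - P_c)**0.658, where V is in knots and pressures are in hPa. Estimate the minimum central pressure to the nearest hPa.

956 hPa

ΔP = (V / 6)^(1/0.658) = (80/6)^1.520.
80/6 = 13.333; 13.333^1.520 ≈ 51.24 hPa.
P_c = 1007 − 51.24 = 955.76 ≈ 956 hPa.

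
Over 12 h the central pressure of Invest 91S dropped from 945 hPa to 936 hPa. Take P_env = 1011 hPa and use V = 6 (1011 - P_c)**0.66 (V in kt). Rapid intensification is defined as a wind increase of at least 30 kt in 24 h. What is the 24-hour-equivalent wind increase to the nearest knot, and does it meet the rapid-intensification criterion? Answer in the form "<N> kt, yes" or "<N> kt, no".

17 kt, no

V₁: ΔP = 66, V ≈ 6 × 66^0.66 ≈ 95.29 kt.
V₂: ΔP = 75, V ≈ 6 × 75^0.66 ≈ 103.68 kt.
ΔV over 12 h = 8.39 kt → 24 h equivalent = 8.39 × 24/12 ≈ 16.78 kt.
17 kt < 30 kt ⇒ not rapid intensification.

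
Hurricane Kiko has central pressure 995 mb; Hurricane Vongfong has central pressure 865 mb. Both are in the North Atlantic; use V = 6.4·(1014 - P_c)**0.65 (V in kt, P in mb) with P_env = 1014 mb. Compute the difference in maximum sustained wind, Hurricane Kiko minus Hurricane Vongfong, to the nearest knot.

Hurricane Kiko: ΔP = 19; V ≈ 6.4 × 19^0.65 ≈ 43.39 kt.
Hurricane Vongfong: ΔP = 149; V ≈ 6.4 × 149^0.65 ≈ 165.48 kt.
Difference ≈ 43.39 − 165.48 = -122.09 → -122 kt.

-122 kt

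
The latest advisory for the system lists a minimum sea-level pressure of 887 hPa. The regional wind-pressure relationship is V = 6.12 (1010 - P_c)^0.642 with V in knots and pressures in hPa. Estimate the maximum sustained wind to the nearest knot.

ΔP = 1010 − 887 = 123 hPa.
123^0.642 ≈ 21.964.
V ≈ 6.12 × 21.964 ≈ 134.4 kt.

134 kt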